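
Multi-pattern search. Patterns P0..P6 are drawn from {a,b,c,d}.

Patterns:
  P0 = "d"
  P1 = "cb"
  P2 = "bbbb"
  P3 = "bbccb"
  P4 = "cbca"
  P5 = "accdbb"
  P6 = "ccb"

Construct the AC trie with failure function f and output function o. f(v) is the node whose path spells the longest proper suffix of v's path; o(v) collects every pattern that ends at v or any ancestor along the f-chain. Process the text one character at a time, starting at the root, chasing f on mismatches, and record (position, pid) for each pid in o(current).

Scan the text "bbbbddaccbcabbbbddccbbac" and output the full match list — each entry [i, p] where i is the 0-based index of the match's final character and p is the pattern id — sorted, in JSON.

Build:
Trie (insert patterns):
  0='ε' goto a→13 b→4 c→2 d→1
  1='d' goto ·  ←P0
  2='c' goto b→3 c→19
  3='cb' goto c→11  ←P1
  4='b' goto b→5
  5='bb' goto b→6 c→8
  6='bbb' goto b→7
  7='bbbb' goto ·  ←P2
  8='bbc' goto c→9
  9='bbcc' goto b→10
  10='bbccb' goto ·  ←P3
  11='cbc' goto a→12
  12='cbca' goto ·  ←P4
  13='a' goto c→14
  14='ac' goto c→15
  15='acc' goto d→16
  16='accd' goto b→17
  17='accdb' goto b→18
  18='accdbb' goto ·  ←P5
  19='cc' goto b→20
  20='ccb' goto ·  ←P6

BFS fail/out derivation:
  fail(1) 'd': from fail(0)=0 chase 'd': 0 ⇒ 0;  out={0}∪out(0)={0}
  fail(2) 'c': from fail(0)=0 chase 'c': 0 ⇒ 0;  out=∅∪out(0)=∅
  fail(4) 'b': from fail(0)=0 chase 'b': 0 ⇒ 0;  out=∅∪out(0)=∅
  fail(13) 'a': from fail(0)=0 chase 'a': 0 ⇒ 0;  out=∅∪out(0)=∅
  fail(3) 'cb': from fail(2)=0 chase 'b': 0 ⇒ 4;  out={1}∪out(4)={1}
  fail(5) 'bb': from fail(4)=0 chase 'b': 0 ⇒ 4;  out=∅∪out(4)=∅
  fail(14) 'ac': from fail(13)=0 chase 'c': 0 ⇒ 2;  out=∅∪out(2)=∅
  fail(19) 'cc': from fail(2)=0 chase 'c': 0 ⇒ 2;  out=∅∪out(2)=∅
  fail(6) 'bbb': from fail(5)=4 chase 'b': 4 ⇒ 5;  out=∅∪out(5)=∅
  fail(8) 'bbc': from fail(5)=4 chase 'c': 4→0 ⇒ 2;  out=∅∪out(2)=∅
  fail(11) 'cbc': from fail(3)=4 chase 'c': 4→0 ⇒ 2;  out=∅∪out(2)=∅
  fail(15) 'acc': from fail(14)=2 chase 'c': 2 ⇒ 19;  out=∅∪out(19)=∅
  fail(20) 'ccb': from fail(19)=2 chase 'b': 2 ⇒ 3;  out={6}∪out(3)={1,6}
  fail(7) 'bbbb': from fail(6)=5 chase 'b': 5 ⇒ 6;  out={2}∪out(6)={2}
  fail(9) 'bbcc': from fail(8)=2 chase 'c': 2 ⇒ 19;  out=∅∪out(19)=∅
  fail(12) 'cbca': from fail(11)=2 chase 'a': 2→0 ⇒ 13;  out={4}∪out(13)={4}
  fail(16) 'accd': from fail(15)=19 chase 'd': 19→2→0 ⇒ 1;  out=∅∪out(1)={0}
  fail(10) 'bbccb': from fail(9)=19 chase 'b': 19 ⇒ 20;  out={3}∪out(20)={1,3,6}
  fail(17) 'accdb': from fail(16)=1 chase 'b': 1→0 ⇒ 4;  out=∅∪out(4)=∅
  fail(18) 'accdbb': from fail(17)=4 chase 'b': 4 ⇒ 5;  out={5}∪out(5)={5}

Scan:
i=0 'b': node 0→4
i=1 'b': node 4→5
i=2 'b': node 5→6
i=3 'b': node 6→7  emit P2@[0:3]
i=4 'd': node 7→1 (via fail)  emit P0@[4:4]
i=5 'd': node 1→1 (via fail)  emit P0@[5:5]
i=6 'a': node 1→13 (via fail)
i=7 'c': node 13→14
i=8 'c': node 14→15
i=9 'b': node 15→20 (via fail)  emit P1@[8:9],P6@[7:9]
i=10 'c': node 20→11 (via fail)
i=11 'a': node 11→12  emit P4@[8:11]
i=12 'b': node 12→4 (via fail)
i=13 'b': node 4→5
i=14 'b': node 5→6
i=15 'b': node 6→7  emit P2@[12:15]
i=16 'd': node 7→1 (via fail)  emit P0@[16:16]
i=17 'd': node 1→1 (via fail)  emit P0@[17:17]
i=18 'c': node 1→2 (via fail)
i=19 'c': node 2→19
i=20 'b': node 19→20  emit P1@[19:20],P6@[18:20]
i=21 'b': node 20→5 (via fail)
i=22 'a': node 5→13 (via fail)
i=23 'c': node 13→14

Result: [[3,2],[4,0],[5,0],[9,1],[9,6],[11,4],[15,2],[16,0],[17,0],[20,1],[20,6]]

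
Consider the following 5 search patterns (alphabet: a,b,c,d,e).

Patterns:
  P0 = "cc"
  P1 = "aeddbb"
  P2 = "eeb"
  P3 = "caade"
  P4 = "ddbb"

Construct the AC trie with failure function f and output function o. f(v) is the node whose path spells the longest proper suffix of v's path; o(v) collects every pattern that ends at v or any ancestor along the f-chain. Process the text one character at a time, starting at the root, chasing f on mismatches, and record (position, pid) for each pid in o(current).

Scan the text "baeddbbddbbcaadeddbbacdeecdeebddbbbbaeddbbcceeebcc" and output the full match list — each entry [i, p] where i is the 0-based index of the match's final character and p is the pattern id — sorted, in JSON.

Build automaton:
Trie (insert patterns):
  0='ε' goto a→3 c→1 d→16 e→9
  1='c' goto a→12 c→2
  2='cc' goto ·  [P0 ends]
  3='a' goto e→4
  4='ae' goto d→5
  5='aed' goto d→6
  6='aedd' goto b→7
  7='aeddb' goto b→8
  8='aeddbb' goto ·  [P1 ends]
  9='e' goto e→10
  10='ee' goto b→11
  11='eeb' goto ·  [P2 ends]
  12='ca' goto a→13
  13='caa' goto d→14
  14='caad' goto e→15
  15='caade' goto ·  [P3 ends]
  16='d' goto d→17
  17='dd' goto b→18
  18='ddb' goto b→19
  19='ddbb' goto ·  [P4 ends]

BFS fail/out derivation:
  n1('c'): parent n0 fail=0; on 'c' 0 → fail=0;  out ∅∪∅=∅
  n3('a'): parent n0 fail=0; on 'a' 0 → fail=0;  out ∅∪∅=∅
  n9('e'): parent n0 fail=0; on 'e' 0 → fail=0;  out ∅∪∅=∅
  n16('d'): parent n0 fail=0; on 'd' 0 → fail=0;  out ∅∪∅=∅
  n2('cc'): parent n1 fail=0; on 'c' 0 → fail=1;  out {0}∪∅={0}
  n4('ae'): parent n3 fail=0; on 'e' 0 → fail=9;  out ∅∪∅=∅
  n10('ee'): parent n9 fail=0; on 'e' 0 → fail=9;  out ∅∪∅=∅
  n12('ca'): parent n1 fail=0; on 'a' 0 → fail=3;  out ∅∪∅=∅
  n17('dd'): parent n16 fail=0; on 'd' 0 → fail=16;  out ∅∪∅=∅
  n5('aed'): parent n4 fail=9; on 'd' 9→0 → fail=16;  out ∅∪∅=∅
  n11('eeb'): parent n10 fail=9; on 'b' 9→0 → fail=0;  out {2}∪∅={2}
  n13('caa'): parent n12 fail=3; on 'a' 3→0 → fail=3;  out ∅∪∅=∅
  n18('ddb'): parent n17 fail=16; on 'b' 16→0 → fail=0;  out ∅∪∅=∅
  n6('aedd'): parent n5 fail=16; on 'd' 16 → fail=17;  out ∅∪∅=∅
  n14('caad'): parent n13 fail=3; on 'd' 3→0 → fail=16;  out ∅∪∅=∅
  n19('ddbb'): parent n18 fail=0; on 'b' 0 → fail=0;  out {4}∪∅={4}
  n7('aeddb'): parent n6 fail=17; on 'b' 17 → fail=18;  out ∅∪∅=∅
  n15('caade'): parent n14 fail=16; on 'e' 16→0 → fail=9;  out {3}∪∅={3}
  n8('aeddbb'): parent n7 fail=18; on 'b' 18 → fail=19;  out {1}∪{4}={1,4}

Run:
[0] read 'b'  n0⇒n0
[1] read 'a'  n0⇒n3
[2] read 'e'  n3⇒n4
[3] read 'd'  n4⇒n5
[4] read 'd'  n5⇒n6
[5] read 'b'  n6⇒n7
[6] read 'b'  n7⇒n8  emit P1@[1:6],P4@[3:6]
[7] read 'd'  n8⇒n16 (via fail)
[8] read 'd'  n16⇒n17
[9] read 'b'  n17⇒n18
[10] read 'b'  n18⇒n19  emit P4@[7:10]
[11] read 'c'  n19⇒n1 (via fail)
[12] read 'a'  n1⇒n12
[13] read 'a'  n12⇒n13
[14] read 'd'  n13⇒n14
[15] read 'e'  n14⇒n15  emit P3@[11:15]
[16] read 'd'  n15⇒n16 (via fail)
[17] read 'd'  n16⇒n17
[18] read 'b'  n17⇒n18
[19] read 'b'  n18⇒n19  emit P4@[16:19]
[20] read 'a'  n19⇒n3 (via fail)
[21] read 'c'  n3⇒n1 (via fail)
[22] read 'd'  n1⇒n16 (via fail)
[23] read 'e'  n16⇒n9 (via fail)
[24] read 'e'  n9⇒n10
[25] read 'c'  n10⇒n1 (via fail)
[26] read 'd'  n1⇒n16 (via fail)
[27] read 'e'  n16⇒n9 (via fail)
[28] read 'e'  n9⇒n10
[29] read 'b'  n10⇒n11  emit P2@[27:29]
[30] read 'd'  n11⇒n16 (via fail)
[31] read 'd'  n16⇒n17
[32] read 'b'  n17⇒n18
[33] read 'b'  n18⇒n19  emit P4@[30:33]
[34] read 'b'  n19⇒n0 (via fail)
[35] read 'b'  n0⇒n0
[36] read 'a'  n0⇒n3
[37] read 'e'  n3⇒n4
[38] read 'd'  n4⇒n5
[39] read 'd'  n5⇒n6
[40] read 'b'  n6⇒n7
[41] read 'b'  n7⇒n8  emit P1@[36:41],P4@[38:41]
[42] read 'c'  n8⇒n1 (via fail)
[43] read 'c'  n1⇒n2  emit P0@[42:43]
[44] read 'e'  n2⇒n9 (via fail)
[45] read 'e'  n9⇒n10
[46] read 'e'  n10⇒n10 (via fail)
[47] read 'b'  n10⇒n11  emit P2@[45:47]
[48] read 'c'  n11⇒n1 (via fail)
[49] read 'c'  n1⇒n2  emit P0@[48:49]

Matches: [[6,1],[6,4],[10,4],[15,3],[19,4],[29,2],[33,4],[41,1],[41,4],[43,0],[47,2],[49,0]]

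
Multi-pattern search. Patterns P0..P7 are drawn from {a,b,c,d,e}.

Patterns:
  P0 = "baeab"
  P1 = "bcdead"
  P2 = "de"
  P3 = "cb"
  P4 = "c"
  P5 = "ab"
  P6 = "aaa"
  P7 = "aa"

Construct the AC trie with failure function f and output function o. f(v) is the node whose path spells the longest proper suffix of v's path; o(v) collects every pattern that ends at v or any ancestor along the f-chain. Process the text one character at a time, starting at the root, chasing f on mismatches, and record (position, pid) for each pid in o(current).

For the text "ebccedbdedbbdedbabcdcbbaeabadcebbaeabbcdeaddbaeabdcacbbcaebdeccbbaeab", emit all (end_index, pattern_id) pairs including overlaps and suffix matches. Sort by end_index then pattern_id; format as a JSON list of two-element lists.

Build:
Trie (insert patterns):
  0='ε' goto a→15 b→1 c→13 d→11
  1='b' goto a→2 c→6
  2='ba' goto e→3
  3='bae' goto a→4
  4='baea' goto b→5
  5='baeab' goto ·  ←P0
  6='bc' goto d→7
  7='bcd' goto e→8
  8='bcde' goto a→9
  9='bcdea' goto d→10
  10='bcdead' goto ·  ←P1
  11='d' goto e→12
  12='de' goto ·  ←P2
  13='c' goto b→14  ←P4
  14='cb' goto ·  ←P3
  15='a' goto a→17 b→16
  16='ab' goto ·  ←P5
  17='aa' goto a→18  ←P7
  18='aaa' goto ·  ←P6

Failure links (BFS by depth):
  n1('b'): parent n0 fail=0; on 'b' 0 → fail=0;  out ∅∪∅=∅
  n11('d'): parent n0 fail=0; on 'd' 0 → fail=0;  out ∅∪∅=∅
  n13('c'): parent n0 fail=0; on 'c' 0 → fail=0;  out {4}∪∅={4}
  n15('a'): parent n0 fail=0; on 'a' 0 → fail=0;  out ∅∪∅=∅
  n2('ba'): parent n1 fail=0; on 'a' 0 → fail=15;  out ∅∪∅=∅
  n6('bc'): parent n1 fail=0; on 'c' 0 → fail=13;  out ∅∪{4}={4}
  n12('de'): parent n11 fail=0; on 'e' 0 → fail=0;  out {2}∪∅={2}
  n14('cb'): parent n13 fail=0; on 'b' 0 → fail=1;  out {3}∪∅={3}
  n16('ab'): parent n15 fail=0; on 'b' 0 → fail=1;  out {5}∪∅={5}
  n17('aa'): parent n15 fail=0; on 'a' 0 → fail=15;  out {7}∪∅={7}
  n3('bae'): parent n2 fail=15; on 'e' 15→0 → fail=0;  out ∅∪∅=∅
  n7('bcd'): parent n6 fail=13; on 'd' 13→0 → fail=11;  out ∅∪∅=∅
  n18('aaa'): parent n17 fail=15; on 'a' 15 → fail=17;  out {6}∪{7}={6,7}
  n4('baea'): parent n3 fail=0; on 'a' 0 → fail=15;  out ∅∪∅=∅
  n8('bcde'): parent n7 fail=11; on 'e' 11 → fail=12;  out ∅∪{2}={2}
  n5('baeab'): parent n4 fail=15; on 'b' 15 → fail=16;  out {0}∪{5}={0,5}
  n9('bcdea'): parent n8 fail=12; on 'a' 12→0 → fail=15;  out ∅∪∅=∅
  n10('bcdead'): parent n9 fail=15; on 'd' 15→0 → fail=11;  out {1}∪∅={1}

Run:
pos 0 'e': at 0
pos 1 'b': at 1
pos 2 'c': at 6  emit P4@[2:2]
pos 3 'c': at 13 ·f  emit P4@[3:3]
pos 4 'e': at 0 ·f
pos 5 'd': at 11
pos 6 'b': at 1 ·f
pos 7 'd': at 11 ·f
pos 8 'e': at 12  emit P2@[7:8]
pos 9 'd': at 11 ·f
pos 10 'b': at 1 ·f
pos 11 'b': at 1 ·f
pos 12 'd': at 11 ·f
pos 13 'e': at 12  emit P2@[12:13]
pos 14 'd': at 11 ·f
pos 15 'b': at 1 ·f
pos 16 'a': at 2
pos 17 'b': at 16 ·f  emit P5@[16:17]
pos 18 'c': at 6 ·f  emit P4@[18:18]
pos 19 'd': at 7
pos 20 'c': at 13 ·f  emit P4@[20:20]
pos 21 'b': at 14  emit P3@[20:21]
pos 22 'b': at 1 ·f
pos 23 'a': at 2
pos 24 'e': at 3
pos 25 'a': at 4
pos 26 'b': at 5  emit P0@[22:26],P5@[25:26]
pos 27 'a': at 2 ·f
pos 28 'd': at 11 ·f
pos 29 'c': at 13 ·f  emit P4@[29:29]
pos 30 'e': at 0 ·f
pos 31 'b': at 1
pos 32 'b': at 1 ·f
pos 33 'a': at 2
pos 34 'e': at 3
pos 35 'a': at 4
pos 36 'b': at 5  emit P0@[32:36],P5@[35:36]
pos 37 'b': at 1 ·f
pos 38 'c': at 6  emit P4@[38:38]
pos 39 'd': at 7
pos 40 'e': at 8  emit P2@[39:40]
pos 41 'a': at 9
pos 42 'd': at 10  emit P1@[37:42]
pos 43 'd': at 11 ·f
pos 44 'b': at 1 ·f
pos 45 'a': at 2
pos 46 'e': at 3
pos 47 'a': at 4
pos 48 'b': at 5  emit P0@[44:48],P5@[47:48]
pos 49 'd': at 11 ·f
pos 50 'c': at 13 ·f  emit P4@[50:50]
pos 51 'a': at 15 ·f
pos 52 'c': at 13 ·f  emit P4@[52:52]
pos 53 'b': at 14  emit P3@[52:53]
pos 54 'b': at 1 ·f
pos 55 'c': at 6  emit P4@[55:55]
pos 56 'a': at 15 ·f
pos 57 'e': at 0 ·f
pos 58 'b': at 1
pos 59 'd': at 11 ·f
pos 60 'e': at 12  emit P2@[59:60]
pos 61 'c': at 13 ·f  emit P4@[61:61]
pos 62 'c': at 13 ·f  emit P4@[62:62]
pos 63 'b': at 14  emit P3@[62:63]
pos 64 'b': at 1 ·f
pos 65 'a': at 2
pos 66 'e': at 3
pos 67 'a': at 4
pos 68 'b': at 5  emit P0@[64:68],P5@[67:68]

Matches: [[2,4],[3,4],[8,2],[13,2],[17,5],[18,4],[20,4],[21,3],[26,0],[26,5],[29,4],[36,0],[36,5],[38,4],[40,2],[42,1],[48,0],[48,5],[50,4],[52,4],[53,3],[55,4],[60,2],[61,4],[62,4],[63,3],[68,0],[68,5]]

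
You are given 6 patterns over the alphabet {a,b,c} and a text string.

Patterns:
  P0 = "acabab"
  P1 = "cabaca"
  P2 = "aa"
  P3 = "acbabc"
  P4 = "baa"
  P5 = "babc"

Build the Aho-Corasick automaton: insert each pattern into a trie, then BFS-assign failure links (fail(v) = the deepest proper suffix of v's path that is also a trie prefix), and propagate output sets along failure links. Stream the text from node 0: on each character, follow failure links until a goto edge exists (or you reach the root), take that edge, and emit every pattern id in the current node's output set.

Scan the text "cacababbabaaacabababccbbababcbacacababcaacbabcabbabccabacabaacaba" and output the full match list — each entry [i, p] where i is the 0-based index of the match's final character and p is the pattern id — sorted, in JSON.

Build automaton:
Trie nodes:
  n0 'ε': a→1 b→18 c→7
  n1 'a': a→13 c→2
  n2 'ac': a→3 b→14
  n3 'aca': b→4
  n4 'acab': a→5
  n5 'acaba': b→6
  n6 'acabab': ·  [P0 ends]
  n7 'c': a→8
  n8 'ca': b→9
  n9 'cab': a→10
  n10 'caba': c→11
  n11 'cabac': a→12
  n12 'cabaca': ·  [P1 ends]
  n13 'aa': ·  [P2 ends]
  n14 'acb': a→15
  n15 'acba': b→16
  n16 'acbab': c→17
  n17 'acbabc': ·  [P3 ends]
  n18 'b': a→19
  n19 'ba': a→20 b→21
  n20 'baa': ·  [P4 ends]
  n21 'bab': c→22
  n22 'babc': ·  [P5 ends]

BFS fail/out derivation:
  fail(1) 'a': from fail(0)=0 chase 'a': 0 ⇒ 0;  out=∅∪out(0)=∅
  fail(7) 'c': from fail(0)=0 chase 'c': 0 ⇒ 0;  out=∅∪out(0)=∅
  fail(18) 'b': from fail(0)=0 chase 'b': 0 ⇒ 0;  out=∅∪out(0)=∅
  fail(2) 'ac': from fail(1)=0 chase 'c': 0 ⇒ 7;  out=∅∪out(7)=∅
  fail(8) 'ca': from fail(7)=0 chase 'a': 0 ⇒ 1;  out=∅∪out(1)=∅
  fail(13) 'aa': from fail(1)=0 chase 'a': 0 ⇒ 1;  out={2}∪out(1)={2}
  fail(19) 'ba': from fail(18)=0 chase 'a': 0 ⇒ 1;  out=∅∪out(1)=∅
  fail(3) 'aca': from fail(2)=7 chase 'a': 7 ⇒ 8;  out=∅∪out(8)=∅
  fail(9) 'cab': from fail(8)=1 chase 'b': 1→0 ⇒ 18;  out=∅∪out(18)=∅
  fail(14) 'acb': from fail(2)=7 chase 'b': 7→0 ⇒ 18;  out=∅∪out(18)=∅
  fail(20) 'baa': from fail(19)=1 chase 'a': 1 ⇒ 13;  out={4}∪out(13)={2,4}
  fail(21) 'bab': from fail(19)=1 chase 'b': 1→0 ⇒ 18;  out=∅∪out(18)=∅
  fail(4) 'acab': from fail(3)=8 chase 'b': 8 ⇒ 9;  out=∅∪out(9)=∅
  fail(10) 'caba': from fail(9)=18 chase 'a': 18 ⇒ 19;  out=∅∪out(19)=∅
  fail(15) 'acba': from fail(14)=18 chase 'a': 18 ⇒ 19;  out=∅∪out(19)=∅
  fail(22) 'babc': from fail(21)=18 chase 'c': 18→0 ⇒ 7;  out={5}∪out(7)={5}
  fail(5) 'acaba': from fail(4)=9 chase 'a': 9 ⇒ 10;  out=∅∪out(10)=∅
  fail(11) 'cabac': from fail(10)=19 chase 'c': 19→1 ⇒ 2;  out=∅∪out(2)=∅
  fail(16) 'acbab': from fail(15)=19 chase 'b': 19 ⇒ 21;  out=∅∪out(21)=∅
  fail(6) 'acabab': from fail(5)=10 chase 'b': 10→19 ⇒ 21;  out={0}∪out(21)={0}
  fail(12) 'cabaca': from fail(11)=2 chase 'a': 2 ⇒ 3;  out={1}∪out(3)={1}
  fail(17) 'acbabc': from fail(16)=21 chase 'c': 21 ⇒ 22;  out={3}∪out(22)={3,5}

Text stream:
pos 0 'c': at 7
pos 1 'a': at 8
pos 2 'c': at 2 (via fail)
pos 3 'a': at 3
pos 4 'b': at 4
pos 5 'a': at 5
pos 6 'b': at 6  ** P0@[1:6]
pos 7 'b': at 18 (via fail)
pos 8 'a': at 19
pos 9 'b': at 21
pos 10 'a': at 19 (via fail)
pos 11 'a': at 20  ** P2@[10:11],P4@[9:11]
pos 12 'a': at 13 (via fail)  ** P2@[11:12]
pos 13 'c': at 2 (via fail)
pos 14 'a': at 3
pos 15 'b': at 4
pos 16 'a': at 5
pos 17 'b': at 6  ** P0@[12:17]
pos 18 'a': at 19 (via fail)
pos 19 'b': at 21
pos 20 'c': at 22  ** P5@[17:20]
pos 21 'c': at 7 (via fail)
pos 22 'b': at 18 (via fail)
pos 23 'b': at 18 (via fail)
pos 24 'a': at 19
pos 25 'b': at 21
pos 26 'a': at 19 (via fail)
pos 27 'b': at 21
pos 28 'c': at 22  ** P5@[25:28]
pos 29 'b': at 18 (via fail)
pos 30 'a': at 19
pos 31 'c': at 2 (via fail)
pos 32 'a': at 3
pos 33 'c': at 2 (via fail)
pos 34 'a': at 3
pos 35 'b': at 4
pos 36 'a': at 5
pos 37 'b': at 6  ** P0@[32:37]
pos 38 'c': at 22 (via fail)  ** P5@[35:38]
pos 39 'a': at 8 (via fail)
pos 40 'a': at 13 (via fail)  ** P2@[39:40]
pos 41 'c': at 2 (via fail)
pos 42 'b': at 14
pos 43 'a': at 15
pos 44 'b': at 16
pos 45 'c': at 17  ** P3@[40:45],P5@[42:45]
pos 46 'a': at 8 (via fail)
pos 47 'b': at 9
pos 48 'b': at 18 (via fail)
pos 49 'a': at 19
pos 50 'b': at 21
pos 51 'c': at 22  ** P5@[48:51]
pos 52 'c': at 7 (via fail)
pos 53 'a': at 8
pos 54 'b': at 9
pos 55 'a': at 10
pos 56 'c': at 11
pos 57 'a': at 12  ** P1@[52:57]
pos 58 'b': at 4 (via fail)
pos 59 'a': at 5
pos 60 'a': at 20 (via fail)  ** P2@[59:60],P4@[58:60]
pos 61 'c': at 2 (via fail)
pos 62 'a': at 3
pos 63 'b': at 4
pos 64 'a': at 5

Result: [[6,0],[11,2],[11,4],[12,2],[17,0],[20,5],[28,5],[37,0],[38,5],[40,2],[45,3],[45,5],[51,5],[57,1],[60,2],[60,4]]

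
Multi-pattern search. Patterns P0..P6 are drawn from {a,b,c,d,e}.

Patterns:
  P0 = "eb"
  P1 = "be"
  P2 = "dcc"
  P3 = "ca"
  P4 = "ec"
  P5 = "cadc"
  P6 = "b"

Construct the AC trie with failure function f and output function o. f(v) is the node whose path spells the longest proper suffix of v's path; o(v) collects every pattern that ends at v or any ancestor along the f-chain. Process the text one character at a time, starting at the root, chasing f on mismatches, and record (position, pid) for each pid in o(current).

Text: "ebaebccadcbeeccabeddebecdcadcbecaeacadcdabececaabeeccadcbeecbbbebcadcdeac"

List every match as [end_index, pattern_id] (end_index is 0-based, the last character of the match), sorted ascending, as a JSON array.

Build:
Trie nodes:
  0='ε' goto b→3 c→8 d→5 e→1
  1='e' goto b→2 c→10
  2='eb' goto ·  [P0 ends]
  3='b' goto e→4  [P6 ends]
  4='be' goto ·  [P1 ends]
  5='d' goto c→6
  6='dc' goto c→7
  7='dcc' goto ·  [P2 ends]
  8='c' goto a→9
  9='ca' goto d→11  [P3 ends]
  10='ec' goto ·  [P4 ends]
  11='cad' goto c→12
  12='cadc' goto ·  [P5 ends]

BFS fail/out derivation:
  n1('e'): parent n0 fail=0; on 'e' 0 → fail=0;  out ∅∪∅=∅
  n3('b'): parent n0 fail=0; on 'b' 0 → fail=0;  out {6}∪∅={6}
  n5('d'): parent n0 fail=0; on 'd' 0 → fail=0;  out ∅∪∅=∅
  n8('c'): parent n0 fail=0; on 'c' 0 → fail=0;  out ∅∪∅=∅
  n2('eb'): parent n1 fail=0; on 'b' 0 → fail=3;  out {0}∪{6}={0,6}
  n4('be'): parent n3 fail=0; on 'e' 0 → fail=1;  out {1}∪∅={1}
  n6('dc'): parent n5 fail=0; on 'c' 0 → fail=8;  out ∅∪∅=∅
  n9('ca'): parent n8 fail=0; on 'a' 0 → fail=0;  out {3}∪∅={3}
  n10('ec'): parent n1 fail=0; on 'c' 0 → fail=8;  out {4}∪∅={4}
  n7('dcc'): parent n6 fail=8; on 'c' 8→0 → fail=8;  out {2}∪∅={2}
  n11('cad'): parent n9 fail=0; on 'd' 0 → fail=5;  out ∅∪∅=∅
  n12('cadc'): parent n11 fail=5; on 'c' 5 → fail=6;  out {5}∪∅={5}

Scan:
pos 0 'e': at 1
pos 1 'b': at 2  ** P0@[0:1],P6@[1:1]
pos 2 'a': at 0 ·f
pos 3 'e': at 1
pos 4 'b': at 2  ** P0@[3:4],P6@[4:4]
pos 5 'c': at 8 ·f
pos 6 'c': at 8 ·f
pos 7 'a': at 9  ** P3@[6:7]
pos 8 'd': at 11
pos 9 'c': at 12  ** P5@[6:9]
pos 10 'b': at 3 ·f  ** P6@[10:10]
pos 11 'e': at 4  ** P1@[10:11]
pos 12 'e': at 1 ·f
pos 13 'c': at 10  ** P4@[12:13]
pos 14 'c': at 8 ·f
pos 15 'a': at 9  ** P3@[14:15]
pos 16 'b': at 3 ·f  ** P6@[16:16]
pos 17 'e': at 4  ** P1@[16:17]
pos 18 'd': at 5 ·f
pos 19 'd': at 5 ·f
pos 20 'e': at 1 ·f
pos 21 'b': at 2  ** P0@[20:21],P6@[21:21]
pos 22 'e': at 4 ·f  ** P1@[21:22]
pos 23 'c': at 10 ·f  ** P4@[22:23]
pos 24 'd': at 5 ·f
pos 25 'c': at 6
pos 26 'a': at 9 ·f  ** P3@[25:26]
pos 27 'd': at 11
pos 28 'c': at 12  ** P5@[25:28]
pos 29 'b': at 3 ·f  ** P6@[29:29]
pos 30 'e': at 4  ** P1@[29:30]
pos 31 'c': at 10 ·f  ** P4@[30:31]
pos 32 'a': at 9 ·f  ** P3@[31:32]
pos 33 'e': at 1 ·f
pos 34 'a': at 0 ·f
pos 35 'c': at 8
pos 36 'a': at 9  ** P3@[35:36]
pos 37 'd': at 11
pos 38 'c': at 12  ** P5@[35:38]
pos 39 'd': at 5 ·f
pos 40 'a': at 0 ·f
pos 41 'b': at 3  ** P6@[41:41]
pos 42 'e': at 4  ** P1@[41:42]
pos 43 'c': at 10 ·f  ** P4@[42:43]
pos 44 'e': at 1 ·f
pos 45 'c': at 10  ** P4@[44:45]
pos 46 'a': at 9 ·f  ** P3@[45:46]
pos 47 'a': at 0 ·f
pos 48 'b': at 3  ** P6@[48:48]
pos 49 'e': at 4  ** P1@[48:49]
pos 50 'e': at 1 ·f
pos 51 'c': at 10  ** P4@[50:51]
pos 52 'c': at 8 ·f
pos 53 'a': at 9  ** P3@[52:53]
pos 54 'd': at 11
pos 55 'c': at 12  ** P5@[52:55]
pos 56 'b': at 3 ·f  ** P6@[56:56]
pos 57 'e': at 4  ** P1@[56:57]
pos 58 'e': at 1 ·f
pos 59 'c': at 10  ** P4@[58:59]
pos 60 'b': at 3 ·f  ** P6@[60:60]
pos 61 'b': at 3 ·f  ** P6@[61:61]
pos 62 'b': at 3 ·f  ** P6@[62:62]
pos 63 'e': at 4  ** P1@[62:63]
pos 64 'b': at 2 ·f  ** P0@[63:64],P6@[64:64]
pos 65 'c': at 8 ·f
pos 66 'a': at 9  ** P3@[65:66]
pos 67 'd': at 11
pos 68 'c': at 12  ** P5@[65:68]
pos 69 'd': at 5 ·f
pos 70 'e': at 1 ·f
pos 71 'a': at 0 ·f
pos 72 'c': at 8

All matches (sorted): [[1,0],[1,6],[4,0],[4,6],[7,3],[9,5],[10,6],[11,1],[13,4],[15,3],[16,6],[17,1],[21,0],[21,6],[22,1],[23,4],[26,3],[28,5],[29,6],[30,1],[31,4],[32,3],[36,3],[38,5],[41,6],[42,1],[43,4],[45,4],[46,3],[48,6],[49,1],[51,4],[53,3],[55,5],[56,6],[57,1],[59,4],[60,6],[61,6],[62,6],[63,1],[64,0],[64,6],[66,3],[68,5]]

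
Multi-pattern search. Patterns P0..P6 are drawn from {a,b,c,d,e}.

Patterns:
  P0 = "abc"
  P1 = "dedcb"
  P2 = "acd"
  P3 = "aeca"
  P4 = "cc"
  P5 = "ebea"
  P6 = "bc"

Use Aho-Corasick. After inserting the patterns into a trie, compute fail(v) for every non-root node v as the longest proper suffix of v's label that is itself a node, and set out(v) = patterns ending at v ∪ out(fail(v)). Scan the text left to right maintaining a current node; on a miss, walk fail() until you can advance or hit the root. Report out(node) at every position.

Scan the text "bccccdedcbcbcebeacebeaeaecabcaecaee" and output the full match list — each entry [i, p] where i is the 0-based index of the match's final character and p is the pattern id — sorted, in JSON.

Build:
Trie (insert patterns):
  0='ε' goto a→1 b→20 c→14 d→4 e→16
  1='a' goto b→2 c→9 e→11
  2='ab' goto c→3
  3='abc' goto ·  [P0 ends]
  4='d' goto e→5
  5='de' goto d→6
  6='ded' goto c→7
  7='dedc' goto b→8
  8='dedcb' goto ·  [P1 ends]
  9='ac' goto d→10
  10='acd' goto ·  [P2 ends]
  11='ae' goto c→12
  12='aec' goto a→13
  13='aeca' goto ·  [P3 ends]
  14='c' goto c→15
  15='cc' goto ·  [P4 ends]
  16='e' goto b→17
  17='eb' goto e→18
  18='ebe' goto a→19
  19='ebea' goto ·  [P5 ends]
  20='b' goto c→21
  21='bc' goto ·  [P6 ends]

BFS fail/out derivation:
  n1('a'): parent n0 fail=0; on 'a' 0 → fail=0;  out ∅∪∅=∅
  n4('d'): parent n0 fail=0; on 'd' 0 → fail=0;  out ∅∪∅=∅
  n14('c'): parent n0 fail=0; on 'c' 0 → fail=0;  out ∅∪∅=∅
  n16('e'): parent n0 fail=0; on 'e' 0 → fail=0;  out ∅∪∅=∅
  n20('b'): parent n0 fail=0; on 'b' 0 → fail=0;  out ∅∪∅=∅
  n2('ab'): parent n1 fail=0; on 'b' 0 → fail=20;  out ∅∪∅=∅
  n5('de'): parent n4 fail=0; on 'e' 0 → fail=16;  out ∅∪∅=∅
  n9('ac'): parent n1 fail=0; on 'c' 0 → fail=14;  out ∅∪∅=∅
  n11('ae'): parent n1 fail=0; on 'e' 0 → fail=16;  out ∅∪∅=∅
  n15('cc'): parent n14 fail=0; on 'c' 0 → fail=14;  out {4}∪∅={4}
  n17('eb'): parent n16 fail=0; on 'b' 0 → fail=20;  out ∅∪∅=∅
  n21('bc'): parent n20 fail=0; on 'c' 0 → fail=14;  out {6}∪∅={6}
  n3('abc'): parent n2 fail=20; on 'c' 20 → fail=21;  out {0}∪{6}={0,6}
  n6('ded'): parent n5 fail=16; on 'd' 16→0 → fail=4;  out ∅∪∅=∅
  n10('acd'): parent n9 fail=14; on 'd' 14→0 → fail=4;  out {2}∪∅={2}
  n12('aec'): parent n11 fail=16; on 'c' 16→0 → fail=14;  out ∅∪∅=∅
  n18('ebe'): parent n17 fail=20; on 'e' 20→0 → fail=16;  out ∅∪∅=∅
  n7('dedc'): parent n6 fail=4; on 'c' 4→0 → fail=14;  out ∅∪∅=∅
  n13('aeca'): parent n12 fail=14; on 'a' 14→0 → fail=1;  out {3}∪∅={3}
  n19('ebea'): parent n18 fail=16; on 'a' 16→0 → fail=1;  out {5}∪∅={5}
  n8('dedcb'): parent n7 fail=14; on 'b' 14→0 → fail=20;  out {1}∪∅={1}

Run:
i=0 'b': node 0→20
i=1 'c': node 20→21  ** P6@[0:1]
i=2 'c': node 21→15 (fail-walked)  ** P4@[1:2]
i=3 'c': node 15→15 (fail-walked)  ** P4@[2:3]
i=4 'c': node 15→15 (fail-walked)  ** P4@[3:4]
i=5 'd': node 15→4 (fail-walked)
i=6 'e': node 4→5
i=7 'd': node 5→6
i=8 'c': node 6→7
i=9 'b': node 7→8  ** P1@[5:9]
i=10 'c': node 8→21 (fail-walked)  ** P6@[9:10]
i=11 'b': node 21→20 (fail-walked)
i=12 'c': node 20→21  ** P6@[11:12]
i=13 'e': node 21→16 (fail-walked)
i=14 'b': node 16→17
i=15 'e': node 17→18
i=16 'a': node 18→19  ** P5@[13:16]
i=17 'c': node 19→9 (fail-walked)
i=18 'e': node 9→16 (fail-walked)
i=19 'b': node 16→17
i=20 'e': node 17→18
i=21 'a': node 18→19  ** P5@[18:21]
i=22 'e': node 19→11 (fail-walked)
i=23 'a': node 11→1 (fail-walked)
i=24 'e': node 1→11
i=25 'c': node 11→12
i=26 'a': node 12→13  ** P3@[23:26]
i=27 'b': node 13→2 (fail-walked)
i=28 'c': node 2→3  ** P0@[26:28],P6@[27:28]
i=29 'a': node 3→1 (fail-walked)
i=30 'e': node 1→11
i=31 'c': node 11→12
i=32 'a': node 12→13  ** P3@[29:32]
i=33 'e': node 13→11 (fail-walked)
i=34 'e': node 11→16 (fail-walked)

All matches (sorted): [[1,6],[2,4],[3,4],[4,4],[9,1],[10,6],[12,6],[16,5],[21,5],[26,3],[28,0],[28,6],[32,3]]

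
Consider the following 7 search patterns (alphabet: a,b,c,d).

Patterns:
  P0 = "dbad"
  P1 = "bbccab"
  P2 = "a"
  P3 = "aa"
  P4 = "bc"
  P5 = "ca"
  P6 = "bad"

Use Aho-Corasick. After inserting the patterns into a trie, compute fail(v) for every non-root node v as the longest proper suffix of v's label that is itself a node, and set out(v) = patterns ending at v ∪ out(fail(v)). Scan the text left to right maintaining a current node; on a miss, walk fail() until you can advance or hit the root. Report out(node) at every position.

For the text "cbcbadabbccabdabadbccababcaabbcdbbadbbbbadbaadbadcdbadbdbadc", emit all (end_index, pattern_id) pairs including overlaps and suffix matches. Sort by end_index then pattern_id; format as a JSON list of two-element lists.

Build:
Trie (insert patterns):
  n0 'ε': a→11 b→5 c→14 d→1
  n1 'd': b→2
  n2 'db': a→3
  n3 'dba': d→4
  n4 'dbad': ·  [P0 ends]
  n5 'b': a→16 b→6 c→13
  n6 'bb': c→7
  n7 'bbc': c→8
  n8 'bbcc': a→9
  n9 'bbcca': b→10
  n10 'bbccab': ·  [P1 ends]
  n11 'a': a→12  [P2 ends]
  n12 'aa': ·  [P3 ends]
  n13 'bc': ·  [P4 ends]
  n14 'c': a→15
  n15 'ca': ·  [P5 ends]
  n16 'ba': d→17
  n17 'bad': ·  [P6 ends]

BFS fail/out derivation:
  n1('d'): parent n0 fail=0; on 'd' 0 → fail=0;  out ∅∪∅=∅
  n5('b'): parent n0 fail=0; on 'b' 0 → fail=0;  out ∅∪∅=∅
  n11('a'): parent n0 fail=0; on 'a' 0 → fail=0;  out {2}∪∅={2}
  n14('c'): parent n0 fail=0; on 'c' 0 → fail=0;  out ∅∪∅=∅
  n2('db'): parent n1 fail=0; on 'b' 0 → fail=5;  out ∅∪∅=∅
  n6('bb'): parent n5 fail=0; on 'b' 0 → fail=5;  out ∅∪∅=∅
  n12('aa'): parent n11 fail=0; on 'a' 0 → fail=11;  out {3}∪{2}={2,3}
  n13('bc'): parent n5 fail=0; on 'c' 0 → fail=14;  out {4}∪∅={4}
  n15('ca'): parent n14 fail=0; on 'a' 0 → fail=11;  out {5}∪{2}={2,5}
  n16('ba'): parent n5 fail=0; on 'a' 0 → fail=11;  out ∅∪{2}={2}
  n3('dba'): parent n2 fail=5; on 'a' 5 → fail=16;  out ∅∪{2}={2}
  n7('bbc'): parent n6 fail=5; on 'c' 5 → fail=13;  out ∅∪{4}={4}
  n17('bad'): parent n16 fail=11; on 'd' 11→0 → fail=1;  out {6}∪∅={6}
  n4('dbad'): parent n3 fail=16; on 'd' 16 → fail=17;  out {0}∪{6}={0,6}
  n8('bbcc'): parent n7 fail=13; on 'c' 13→14→0 → fail=14;  out ∅∪∅=∅
  n9('bbcca'): parent n8 fail=14; on 'a' 14 → fail=15;  out ∅∪{2,5}={2,5}
  n10('bbccab'): parent n9 fail=15; on 'b' 15→11→0 → fail=5;  out {1}∪∅={1}

Run:
i=0 'c': node 0→14
i=1 'b': node 14→5 ·f
i=2 'c': node 5→13  ** P4@[1:2]
i=3 'b': node 13→5 ·f
i=4 'a': node 5→16  ** P2@[4:4]
i=5 'd': node 16→17  ** P6@[3:5]
i=6 'a': node 17→11 ·f  ** P2@[6:6]
i=7 'b': node 11→5 ·f
i=8 'b': node 5→6
i=9 'c': node 6→7  ** P4@[8:9]
i=10 'c': node 7→8
i=11 'a': node 8→9  ** P2@[11:11],P5@[10:11]
i=12 'b': node 9→10  ** P1@[7:12]
i=13 'd': node 10→1 ·f
i=14 'a': node 1→11 ·f  ** P2@[14:14]
i=15 'b': node 11→5 ·f
i=16 'a': node 5→16  ** P2@[16:16]
i=17 'd': node 16→17  ** P6@[15:17]
i=18 'b': node 17→2 ·f
i=19 'c': node 2→13 ·f  ** P4@[18:19]
i=20 'c': node 13→14 ·f
i=21 'a': node 14→15  ** P2@[21:21],P5@[20:21]
i=22 'b': node 15→5 ·f
i=23 'a': node 5→16  ** P2@[23:23]
i=24 'b': node 16→5 ·f
i=25 'c': node 5→13  ** P4@[24:25]
i=26 'a': node 13→15 ·f  ** P2@[26:26],P5@[25:26]
i=27 'a': node 15→12 ·f  ** P2@[27:27],P3@[26:27]
i=28 'b': node 12→5 ·f
i=29 'b': node 5→6
i=30 'c': node 6→7  ** P4@[29:30]
i=31 'd': node 7→1 ·f
i=32 'b': node 1→2
i=33 'b': node 2→6 ·f
i=34 'a': node 6→16 ·f  ** P2@[34:34]
i=35 'd': node 16→17  ** P6@[33:35]
i=36 'b': node 17→2 ·f
i=37 'b': node 2→6 ·f
i=38 'b': node 6→6 ·f
i=39 'b': node 6→6 ·f
i=40 'a': node 6→16 ·f  ** P2@[40:40]
i=41 'd': node 16→17  ** P6@[39:41]
i=42 'b': node 17→2 ·f
i=43 'a': node 2→3  ** P2@[43:43]
i=44 'a': node 3→12 ·f  ** P2@[44:44],P3@[43:44]
i=45 'd': node 12→1 ·f
i=46 'b': node 1→2
i=47 'a': node 2→3  ** P2@[47:47]
i=48 'd': node 3→4  ** P0@[45:48],P6@[46:48]
i=49 'c': node 4→14 ·f
i=50 'd': node 14→1 ·f
i=51 'b': node 1→2
i=52 'a': node 2→3  ** P2@[52:52]
i=53 'd': node 3→4  ** P0@[50:53],P6@[51:53]
i=54 'b': node 4→2 ·f
i=55 'd': node 2→1 ·f
i=56 'b': node 1→2
i=57 'a': node 2→3  ** P2@[57:57]
i=58 'd': node 3→4  ** P0@[55:58],P6@[56:58]
i=59 'c': node 4→14 ·f

Matches: [[2,4],[4,2],[5,6],[6,2],[9,4],[11,2],[11,5],[12,1],[14,2],[16,2],[17,6],[19,4],[21,2],[21,5],[23,2],[25,4],[26,2],[26,5],[27,2],[27,3],[30,4],[34,2],[35,6],[40,2],[41,6],[43,2],[44,2],[44,3],[47,2],[48,0],[48,6],[52,2],[53,0],[53,6],[57,2],[58,0],[58,6]]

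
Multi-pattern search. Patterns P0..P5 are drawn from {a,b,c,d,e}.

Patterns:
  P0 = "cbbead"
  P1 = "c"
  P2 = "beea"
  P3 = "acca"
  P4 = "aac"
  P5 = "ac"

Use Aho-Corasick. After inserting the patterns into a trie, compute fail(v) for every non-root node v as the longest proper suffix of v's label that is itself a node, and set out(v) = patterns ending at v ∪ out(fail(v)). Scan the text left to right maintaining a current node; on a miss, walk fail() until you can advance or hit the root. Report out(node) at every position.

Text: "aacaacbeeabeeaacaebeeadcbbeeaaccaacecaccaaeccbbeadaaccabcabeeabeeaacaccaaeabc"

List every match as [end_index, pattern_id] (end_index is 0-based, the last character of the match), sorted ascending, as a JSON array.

Build:
Trie nodes:
  n0 'ε': a→11 b→7 c→1
  n1 'c': b→2  ←P1
  n2 'cb': b→3
  n3 'cbb': e→4
  n4 'cbbe': a→5
  n5 'cbbea': d→6
  n6 'cbbead': ·  ←P0
  n7 'b': e→8
  n8 'be': e→9
  n9 'bee': a→10
  n10 'beea': ·  ←P2
  n11 'a': a→15 c→12
  n12 'ac': c→13  ←P5
  n13 'acc': a→14
  n14 'acca': ·  ←P3
  n15 'aa': c→16
  n16 'aac': ·  ←P4

Failure links (BFS by depth):
  fail(1) 'c': from fail(0)=0 chase 'c': 0 ⇒ 0;  out={1}∪out(0)={1}
  fail(7) 'b': from fail(0)=0 chase 'b': 0 ⇒ 0;  out=∅∪out(0)=∅
  fail(11) 'a': from fail(0)=0 chase 'a': 0 ⇒ 0;  out=∅∪out(0)=∅
  fail(2) 'cb': from fail(1)=0 chase 'b': 0 ⇒ 7;  out=∅∪out(7)=∅
  fail(8) 'be': from fail(7)=0 chase 'e': 0 ⇒ 0;  out=∅∪out(0)=∅
  fail(12) 'ac': from fail(11)=0 chase 'c': 0 ⇒ 1;  out={5}∪out(1)={1,5}
  fail(15) 'aa': from fail(11)=0 chase 'a': 0 ⇒ 11;  out=∅∪out(11)=∅
  fail(3) 'cbb': from fail(2)=7 chase 'b': 7→0 ⇒ 7;  out=∅∪out(7)=∅
  fail(9) 'bee': from fail(8)=0 chase 'e': 0 ⇒ 0;  out=∅∪out(0)=∅
  fail(13) 'acc': from fail(12)=1 chase 'c': 1→0 ⇒ 1;  out=∅∪out(1)={1}
  fail(16) 'aac': from fail(15)=11 chase 'c': 11 ⇒ 12;  out={4}∪out(12)={1,4,5}
  fail(4) 'cbbe': from fail(3)=7 chase 'e': 7 ⇒ 8;  out=∅∪out(8)=∅
  fail(10) 'beea': from fail(9)=0 chase 'a': 0 ⇒ 11;  out={2}∪out(11)={2}
  fail(14) 'acca': from fail(13)=1 chase 'a': 1→0 ⇒ 11;  out={3}∪out(11)={3}
  fail(5) 'cbbea': from fail(4)=8 chase 'a': 8→0 ⇒ 11;  out=∅∪out(11)=∅
  fail(6) 'cbbead': from fail(5)=11 chase 'd': 11→0 ⇒ 0;  out={0}∪out(0)={0}

Run:
pos 0 'a': at 11
pos 1 'a': at 15
pos 2 'c': at 16  → match P1@[2:2],P4@[0:2],P5@[1:2]
pos 3 'a': at 11 ·f
pos 4 'a': at 15
pos 5 'c': at 16  → match P1@[5:5],P4@[3:5],P5@[4:5]
pos 6 'b': at 2 ·f
pos 7 'e': at 8 ·f
pos 8 'e': at 9
pos 9 'a': at 10  → match P2@[6:9]
pos 10 'b': at 7 ·f
pos 11 'e': at 8
pos 12 'e': at 9
pos 13 'a': at 10  → match P2@[10:13]
pos 14 'a': at 15 ·f
pos 15 'c': at 16  → match P1@[15:15],P4@[13:15],P5@[14:15]
pos 16 'a': at 11 ·f
pos 17 'e': at 0 ·f
pos 18 'b': at 7
pos 19 'e': at 8
pos 20 'e': at 9
pos 21 'a': at 10  → match P2@[18:21]
pos 22 'd': at 0 ·f
pos 23 'c': at 1  → match P1@[23:23]
pos 24 'b': at 2
pos 25 'b': at 3
pos 26 'e': at 4
pos 27 'e': at 9 ·f
pos 28 'a': at 10  → match P2@[25:28]
pos 29 'a': at 15 ·f
pos 30 'c': at 16  → match P1@[30:30],P4@[28:30],P5@[29:30]
pos 31 'c': at 13 ·f  → match P1@[31:31]
pos 32 'a': at 14  → match P3@[29:32]
pos 33 'a': at 15 ·f
pos 34 'c': at 16  → match P1@[34:34],P4@[32:34],P5@[33:34]
pos 35 'e': at 0 ·f
pos 36 'c': at 1  → match P1@[36:36]
pos 37 'a': at 11 ·f
pos 38 'c': at 12  → match P1@[38:38],P5@[37:38]
pos 39 'c': at 13  → match P1@[39:39]
pos 40 'a': at 14  → match P3@[37:40]
pos 41 'a': at 15 ·f
pos 42 'e': at 0 ·f
pos 43 'c': at 1  → match P1@[43:43]
pos 44 'c': at 1 ·f  → match P1@[44:44]
pos 45 'b': at 2
pos 46 'b': at 3
pos 47 'e': at 4
pos 48 'a': at 5
pos 49 'd': at 6  → match P0@[44:49]
pos 50 'a': at 11 ·f
pos 51 'a': at 15
pos 52 'c': at 16  → match P1@[52:52],P4@[50:52],P5@[51:52]
pos 53 'c': at 13 ·f  → match P1@[53:53]
pos 54 'a': at 14  → match P3@[51:54]
pos 55 'b': at 7 ·f
pos 56 'c': at 1 ·f  → match P1@[56:56]
pos 57 'a': at 11 ·f
pos 58 'b': at 7 ·f
pos 59 'e': at 8
pos 60 'e': at 9
pos 61 'a': at 10  → match P2@[58:61]
pos 62 'b': at 7 ·f
pos 63 'e': at 8
pos 64 'e': at 9
pos 65 'a': at 10  → match P2@[62:65]
pos 66 'a': at 15 ·f
pos 67 'c': at 16  → match P1@[67:67],P4@[65:67],P5@[66:67]
pos 68 'a': at 11 ·f
pos 69 'c': at 12  → match P1@[69:69],P5@[68:69]
pos 70 'c': at 13  → match P1@[70:70]
pos 71 'a': at 14  → match P3@[68:71]
pos 72 'a': at 15 ·f
pos 73 'e': at 0 ·f
pos 74 'a': at 11
pos 75 'b': at 7 ·f
pos 76 'c': at 1 ·f  → match P1@[76:76]

Result: [[2,1],[2,4],[2,5],[5,1],[5,4],[5,5],[9,2],[13,2],[15,1],[15,4],[15,5],[21,2],[23,1],[28,2],[30,1],[30,4],[30,5],[31,1],[32,3],[34,1],[34,4],[34,5],[36,1],[38,1],[38,5],[39,1],[40,3],[43,1],[44,1],[49,0],[52,1],[52,4],[52,5],[53,1],[54,3],[56,1],[61,2],[65,2],[67,1],[67,4],[67,5],[69,1],[69,5],[70,1],[71,3],[76,1]]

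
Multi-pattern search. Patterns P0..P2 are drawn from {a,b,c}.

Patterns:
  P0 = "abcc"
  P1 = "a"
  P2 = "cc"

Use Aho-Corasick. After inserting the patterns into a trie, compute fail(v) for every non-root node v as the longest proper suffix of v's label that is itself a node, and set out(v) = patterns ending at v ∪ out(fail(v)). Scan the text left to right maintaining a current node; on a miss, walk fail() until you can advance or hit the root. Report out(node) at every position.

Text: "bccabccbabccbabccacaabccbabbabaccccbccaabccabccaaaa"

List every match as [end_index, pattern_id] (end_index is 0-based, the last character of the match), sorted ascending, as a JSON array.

Build:
Trie (insert patterns):
  n0 'ε': a→1 c→5
  n1 'a': b→2  [P1 ends]
  n2 'ab': c→3
  n3 'abc': c→4
  n4 'abcc': ·  [P0 ends]
  n5 'c': c→6
  n6 'cc': ·  [P2 ends]

Failure links (BFS by depth):
  n1('a'): parent n0 fail=0; on 'a' 0 → fail=0;  out {1}∪∅={1}
  n5('c'): parent n0 fail=0; on 'c' 0 → fail=0;  out ∅∪∅=∅
  n2('ab'): parent n1 fail=0; on 'b' 0 → fail=0;  out ∅∪∅=∅
  n6('cc'): parent n5 fail=0; on 'c' 0 → fail=5;  out {2}∪∅={2}
  n3('abc'): parent n2 fail=0; on 'c' 0 → fail=5;  out ∅∪∅=∅
  n4('abcc'): parent n3 fail=5; on 'c' 5 → fail=6;  out {0}∪{2}={0,2}

Run:
pos 0 'b': at 0
pos 1 'c': at 5
pos 2 'c': at 6  ** P2@[1:2]
pos 3 'a': at 1 (fail-walked)  ** P1@[3:3]
pos 4 'b': at 2
pos 5 'c': at 3
pos 6 'c': at 4  ** P0@[3:6],P2@[5:6]
pos 7 'b': at 0 (fail-walked)
pos 8 'a': at 1  ** P1@[8:8]
pos 9 'b': at 2
pos 10 'c': at 3
pos 11 'c': at 4  ** P0@[8:11],P2@[10:11]
pos 12 'b': at 0 (fail-walked)
pos 13 'a': at 1  ** P1@[13:13]
pos 14 'b': at 2
pos 15 'c': at 3
pos 16 'c': at 4  ** P0@[13:16],P2@[15:16]
pos 17 'a': at 1 (fail-walked)  ** P1@[17:17]
pos 18 'c': at 5 (fail-walked)
pos 19 'a': at 1 (fail-walked)  ** P1@[19:19]
pos 20 'a': at 1 (fail-walked)  ** P1@[20:20]
pos 21 'b': at 2
pos 22 'c': at 3
pos 23 'c': at 4  ** P0@[20:23],P2@[22:23]
pos 24 'b': at 0 (fail-walked)
pos 25 'a': at 1  ** P1@[25:25]
pos 26 'b': at 2
pos 27 'b': at 0 (fail-walked)
pos 28 'a': at 1  ** P1@[28:28]
pos 29 'b': at 2
pos 30 'a': at 1 (fail-walked)  ** P1@[30:30]
pos 31 'c': at 5 (fail-walked)
pos 32 'c': at 6  ** P2@[31:32]
pos 33 'c': at 6 (fail-walked)  ** P2@[32:33]
pos 34 'c': at 6 (fail-walked)  ** P2@[33:34]
pos 35 'b': at 0 (fail-walked)
pos 36 'c': at 5
pos 37 'c': at 6  ** P2@[36:37]
pos 38 'a': at 1 (fail-walked)  ** P1@[38:38]
pos 39 'a': at 1 (fail-walked)  ** P1@[39:39]
pos 40 'b': at 2
pos 41 'c': at 3
pos 42 'c': at 4  ** P0@[39:42],P2@[41:42]
pos 43 'a': at 1 (fail-walked)  ** P1@[43:43]
pos 44 'b': at 2
pos 45 'c': at 3
pos 46 'c': at 4  ** P0@[43:46],P2@[45:46]
pos 47 'a': at 1 (fail-walked)  ** P1@[47:47]
pos 48 'a': at 1 (fail-walked)  ** P1@[48:48]
pos 49 'a': at 1 (fail-walked)  ** P1@[49:49]
pos 50 'a': at 1 (fail-walked)  ** P1@[50:50]

Result: [[2,2],[3,1],[6,0],[6,2],[8,1],[11,0],[11,2],[13,1],[16,0],[16,2],[17,1],[19,1],[20,1],[23,0],[23,2],[25,1],[28,1],[30,1],[32,2],[33,2],[34,2],[37,2],[38,1],[39,1],[42,0],[42,2],[43,1],[46,0],[46,2],[47,1],[48,1],[49,1],[50,1]]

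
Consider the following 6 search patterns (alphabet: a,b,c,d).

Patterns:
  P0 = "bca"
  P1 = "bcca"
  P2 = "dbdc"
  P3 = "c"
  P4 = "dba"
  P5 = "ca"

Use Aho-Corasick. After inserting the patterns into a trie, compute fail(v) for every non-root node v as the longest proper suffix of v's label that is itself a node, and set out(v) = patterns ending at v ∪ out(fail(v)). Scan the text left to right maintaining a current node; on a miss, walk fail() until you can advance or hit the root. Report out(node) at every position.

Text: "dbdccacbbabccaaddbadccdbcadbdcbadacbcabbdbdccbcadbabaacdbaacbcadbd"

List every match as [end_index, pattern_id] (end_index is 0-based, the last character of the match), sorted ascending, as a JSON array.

Build automaton:
Trie (insert patterns):
  n0 'ε': b→1 c→10 d→6
  n1 'b': c→2
  n2 'bc': a→3 c→4
  n3 'bca': ·  ←P0
  n4 'bcc': a→5
  n5 'bcca': ·  ←P1
  n6 'd': b→7
  n7 'db': a→11 d→8
  n8 'dbd': c→9
  n9 'dbdc': ·  ←P2
  n10 'c': a→12  ←P3
  n11 'dba': ·  ←P4
  n12 'ca': ·  ←P5

BFS fail/out derivation:
  n1('b'): parent n0 fail=0; on 'b' 0 → fail=0;  out ∅∪∅=∅
  n6('d'): parent n0 fail=0; on 'd' 0 → fail=0;  out ∅∪∅=∅
  n10('c'): parent n0 fail=0; on 'c' 0 → fail=0;  out {3}∪∅={3}
  n2('bc'): parent n1 fail=0; on 'c' 0 → fail=10;  out ∅∪{3}={3}
  n7('db'): parent n6 fail=0; on 'b' 0 → fail=1;  out ∅∪∅=∅
  n12('ca'): parent n10 fail=0; on 'a' 0 → fail=0;  out {5}∪∅={5}
  n3('bca'): parent n2 fail=10; on 'a' 10 → fail=12;  out {0}∪{5}={0,5}
  n4('bcc'): parent n2 fail=10; on 'c' 10→0 → fail=10;  out ∅∪{3}={3}
  n8('dbd'): parent n7 fail=1; on 'd' 1→0 → fail=6;  out ∅∪∅=∅
  n11('dba'): parent n7 fail=1; on 'a' 1→0 → fail=0;  out {4}∪∅={4}
  n5('bcca'): parent n4 fail=10; on 'a' 10 → fail=12;  out {1}∪{5}={1,5}
  n9('dbdc'): parent n8 fail=6; on 'c' 6→0 → fail=10;  out {2}∪{3}={2,3}

Text stream:
pos 0 'd': at 6
pos 1 'b': at 7
pos 2 'd': at 8
pos 3 'c': at 9  ** P2@[0:3],P3@[3:3]
pos 4 'c': at 10 (via fail)  ** P3@[4:4]
pos 5 'a': at 12  ** P5@[4:5]
pos 6 'c': at 10 (via fail)  ** P3@[6:6]
pos 7 'b': at 1 (via fail)
pos 8 'b': at 1 (via fail)
pos 9 'a': at 0 (via fail)
pos 10 'b': at 1
pos 11 'c': at 2  ** P3@[11:11]
pos 12 'c': at 4  ** P3@[12:12]
pos 13 'a': at 5  ** P1@[10:13],P5@[12:13]
pos 14 'a': at 0 (via fail)
pos 15 'd': at 6
pos 16 'd': at 6 (via fail)
pos 17 'b': at 7
pos 18 'a': at 11  ** P4@[16:18]
pos 19 'd': at 6 (via fail)
pos 20 'c': at 10 (via fail)  ** P3@[20:20]
pos 21 'c': at 10 (via fail)  ** P3@[21:21]
pos 22 'd': at 6 (via fail)
pos 23 'b': at 7
pos 24 'c': at 2 (via fail)  ** P3@[24:24]
pos 25 'a': at 3  ** P0@[23:25],P5@[24:25]
pos 26 'd': at 6 (via fail)
pos 27 'b': at 7
pos 28 'd': at 8
pos 29 'c': at 9  ** P2@[26:29],P3@[29:29]
pos 30 'b': at 1 (via fail)
pos 31 'a': at 0 (via fail)
pos 32 'd': at 6
pos 33 'a': at 0 (via fail)
pos 34 'c': at 10  ** P3@[34:34]
pos 35 'b': at 1 (via fail)
pos 36 'c': at 2  ** P3@[36:36]
pos 37 'a': at 3  ** P0@[35:37],P5@[36:37]
pos 38 'b': at 1 (via fail)
pos 39 'b': at 1 (via fail)
pos 40 'd': at 6 (via fail)
pos 41 'b': at 7
pos 42 'd': at 8
pos 43 'c': at 9  ** P2@[40:43],P3@[43:43]
pos 44 'c': at 10 (via fail)  ** P3@[44:44]
pos 45 'b': at 1 (via fail)
pos 46 'c': at 2  ** P3@[46:46]
pos 47 'a': at 3  ** P0@[45:47],P5@[46:47]
pos 48 'd': at 6 (via fail)
pos 49 'b': at 7
pos 50 'a': at 11  ** P4@[48:50]
pos 51 'b': at 1 (via fail)
pos 52 'a': at 0 (via fail)
pos 53 'a': at 0
pos 54 'c': at 10  ** P3@[54:54]
pos 55 'd': at 6 (via fail)
pos 56 'b': at 7
pos 57 'a': at 11  ** P4@[55:57]
pos 58 'a': at 0 (via fail)
pos 59 'c': at 10  ** P3@[59:59]
pos 60 'b': at 1 (via fail)
pos 61 'c': at 2  ** P3@[61:61]
pos 62 'a': at 3  ** P0@[60:62],P5@[61:62]
pos 63 'd': at 6 (via fail)
pos 64 'b': at 7
pos 65 'd': at 8

Matches: [[3,2],[3,3],[4,3],[5,5],[6,3],[11,3],[12,3],[13,1],[13,5],[18,4],[20,3],[21,3],[24,3],[25,0],[25,5],[29,2],[29,3],[34,3],[36,3],[37,0],[37,5],[43,2],[43,3],[44,3],[46,3],[47,0],[47,5],[50,4],[54,3],[57,4],[59,3],[61,3],[62,0],[62,5]]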